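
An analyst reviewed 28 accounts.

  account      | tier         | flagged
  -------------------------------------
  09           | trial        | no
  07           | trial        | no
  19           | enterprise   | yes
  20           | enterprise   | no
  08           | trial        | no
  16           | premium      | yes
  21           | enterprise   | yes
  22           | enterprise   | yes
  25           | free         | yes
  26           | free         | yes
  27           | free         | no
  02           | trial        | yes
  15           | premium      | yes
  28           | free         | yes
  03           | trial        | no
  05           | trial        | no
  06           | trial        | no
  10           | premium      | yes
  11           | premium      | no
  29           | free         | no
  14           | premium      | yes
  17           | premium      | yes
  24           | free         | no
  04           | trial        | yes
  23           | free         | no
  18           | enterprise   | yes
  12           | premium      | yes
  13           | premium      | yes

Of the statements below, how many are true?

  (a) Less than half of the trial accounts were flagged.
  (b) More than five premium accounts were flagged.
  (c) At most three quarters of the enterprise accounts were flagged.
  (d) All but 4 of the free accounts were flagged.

(a) trial: |A| = 8, |A ∩ B| = 2; needs |A ∩ B| < |A ∖ B| — true.
(b) premium: |A| = 8, |A ∩ B| = 7; needs |A ∩ B| > 5 — true.
(c) enterprise: |A| = 5, |A ∩ B| = 4; needs |A ∩ B| / |A| ≤ 3/4 — false.
(d) free: |A| = 7, |A ∩ B| = 3; needs |A ∖ B| = 4 — true.

3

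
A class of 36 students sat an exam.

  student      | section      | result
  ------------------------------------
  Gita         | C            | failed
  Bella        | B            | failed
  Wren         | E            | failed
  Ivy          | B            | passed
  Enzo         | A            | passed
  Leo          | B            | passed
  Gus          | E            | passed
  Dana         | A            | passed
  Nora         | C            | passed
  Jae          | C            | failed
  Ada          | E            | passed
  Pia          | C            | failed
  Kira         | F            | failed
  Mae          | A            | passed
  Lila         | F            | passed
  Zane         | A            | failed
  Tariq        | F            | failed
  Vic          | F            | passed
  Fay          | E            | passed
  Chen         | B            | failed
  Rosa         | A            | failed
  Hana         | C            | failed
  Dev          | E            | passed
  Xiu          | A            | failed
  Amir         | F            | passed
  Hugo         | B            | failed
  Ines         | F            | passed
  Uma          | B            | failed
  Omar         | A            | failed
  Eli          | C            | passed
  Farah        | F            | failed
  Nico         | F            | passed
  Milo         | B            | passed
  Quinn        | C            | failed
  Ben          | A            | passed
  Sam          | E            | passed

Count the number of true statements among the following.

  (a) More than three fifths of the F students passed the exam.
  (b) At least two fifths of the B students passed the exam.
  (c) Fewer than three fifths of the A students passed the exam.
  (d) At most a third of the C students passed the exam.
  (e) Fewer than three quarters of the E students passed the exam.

4

(a) F: |A| = 8, |A ∩ B| = 5; needs |A ∩ B| / |A| > 3/5 — true.
(b) B: |A| = 7, |A ∩ B| = 3; needs |A ∩ B| / |A| ≥ 2/5 — true.
(c) A: |A| = 8, |A ∩ B| = 4; needs |A ∩ B| / |A| < 3/5 — true.
(d) C: |A| = 7, |A ∩ B| = 2; needs |A ∩ B| / |A| ≤ 1/3 — true.
(e) E: |A| = 6, |A ∩ B| = 5; needs |A ∩ B| / |A| < 3/4 — false.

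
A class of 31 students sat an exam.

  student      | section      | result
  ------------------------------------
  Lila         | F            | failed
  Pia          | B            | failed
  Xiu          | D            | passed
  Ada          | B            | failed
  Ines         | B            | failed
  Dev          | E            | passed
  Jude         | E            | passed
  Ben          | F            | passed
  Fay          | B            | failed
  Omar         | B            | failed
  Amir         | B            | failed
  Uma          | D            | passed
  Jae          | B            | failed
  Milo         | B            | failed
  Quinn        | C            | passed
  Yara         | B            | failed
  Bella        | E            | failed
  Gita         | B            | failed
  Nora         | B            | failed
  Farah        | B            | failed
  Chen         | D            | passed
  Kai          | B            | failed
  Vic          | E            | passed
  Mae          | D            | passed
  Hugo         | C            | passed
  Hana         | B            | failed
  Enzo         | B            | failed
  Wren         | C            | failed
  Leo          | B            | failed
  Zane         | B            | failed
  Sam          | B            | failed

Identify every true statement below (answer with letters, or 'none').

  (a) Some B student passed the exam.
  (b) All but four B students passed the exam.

|A| = 18, |A ∩ B| = 0, |A ∖ B| = 18.
(a) A ∩ B ≠ ∅ (|A ∩ B| ≥ 1): fails.
(b) |A ∖ B| = 4: fails.

none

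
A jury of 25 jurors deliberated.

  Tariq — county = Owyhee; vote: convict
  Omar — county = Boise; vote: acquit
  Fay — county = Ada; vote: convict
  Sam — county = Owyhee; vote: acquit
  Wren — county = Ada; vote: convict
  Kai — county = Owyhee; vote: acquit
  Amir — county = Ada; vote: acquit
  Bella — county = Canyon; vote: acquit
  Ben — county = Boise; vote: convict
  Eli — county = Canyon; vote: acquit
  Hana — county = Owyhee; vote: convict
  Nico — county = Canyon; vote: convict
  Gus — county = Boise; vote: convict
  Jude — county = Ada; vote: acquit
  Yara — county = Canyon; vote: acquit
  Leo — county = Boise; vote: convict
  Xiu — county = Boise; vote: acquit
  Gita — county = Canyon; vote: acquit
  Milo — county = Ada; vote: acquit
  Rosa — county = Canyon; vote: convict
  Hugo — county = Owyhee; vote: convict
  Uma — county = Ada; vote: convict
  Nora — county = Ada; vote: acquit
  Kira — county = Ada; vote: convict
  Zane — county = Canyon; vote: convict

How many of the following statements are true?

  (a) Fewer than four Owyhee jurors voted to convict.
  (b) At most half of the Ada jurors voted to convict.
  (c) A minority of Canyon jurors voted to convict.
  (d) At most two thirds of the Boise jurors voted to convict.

4

(a) Owyhee: |A| = 5, |A ∩ B| = 3; needs |A ∩ B| < 4 — true.
(b) Ada: |A| = 8, |A ∩ B| = 4; needs |A ∩ B| ≤ |A ∖ B| — true.
(c) Canyon: |A| = 7, |A ∩ B| = 3; needs |A ∩ B| < |A ∖ B| — true.
(d) Boise: |A| = 5, |A ∩ B| = 3; needs |A ∩ B| / |A| ≤ 2/3 — true.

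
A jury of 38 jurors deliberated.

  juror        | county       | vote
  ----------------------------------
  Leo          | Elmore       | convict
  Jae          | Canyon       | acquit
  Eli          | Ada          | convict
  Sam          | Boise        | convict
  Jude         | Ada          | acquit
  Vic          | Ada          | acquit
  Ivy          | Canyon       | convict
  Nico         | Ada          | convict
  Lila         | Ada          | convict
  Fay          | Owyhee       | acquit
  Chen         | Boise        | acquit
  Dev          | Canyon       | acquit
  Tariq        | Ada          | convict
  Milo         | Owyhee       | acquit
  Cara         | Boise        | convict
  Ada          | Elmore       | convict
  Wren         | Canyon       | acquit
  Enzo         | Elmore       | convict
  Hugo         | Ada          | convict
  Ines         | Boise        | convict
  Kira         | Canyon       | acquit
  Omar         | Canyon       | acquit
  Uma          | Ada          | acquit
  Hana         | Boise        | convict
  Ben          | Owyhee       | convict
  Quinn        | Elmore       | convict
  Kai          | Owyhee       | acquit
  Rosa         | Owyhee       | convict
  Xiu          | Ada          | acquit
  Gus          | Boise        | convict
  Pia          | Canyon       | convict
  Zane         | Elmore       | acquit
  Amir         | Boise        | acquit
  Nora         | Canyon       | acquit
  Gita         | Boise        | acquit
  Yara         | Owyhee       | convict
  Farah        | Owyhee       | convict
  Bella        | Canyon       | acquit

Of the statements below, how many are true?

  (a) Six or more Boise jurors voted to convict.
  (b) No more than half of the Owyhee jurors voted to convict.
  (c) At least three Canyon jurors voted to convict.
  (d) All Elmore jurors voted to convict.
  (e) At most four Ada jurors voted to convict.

0

(a) Boise: |A| = 8, |A ∩ B| = 5; needs |A ∩ B| ≥ 6 — false.
(b) Owyhee: |A| = 7, |A ∩ B| = 4; needs |A ∩ B| ≤ |A ∖ B| — false.
(c) Canyon: |A| = 9, |A ∩ B| = 2; needs |A ∩ B| ≥ 3 — false.
(d) Elmore: |A| = 5, |A ∩ B| = 4; needs A ⊆ B, i.e. every element of A is in B (|A ∖ B| = 0) — false.
(e) Ada: |A| = 9, |A ∩ B| = 5; needs |A ∩ B| ≤ 4 — false.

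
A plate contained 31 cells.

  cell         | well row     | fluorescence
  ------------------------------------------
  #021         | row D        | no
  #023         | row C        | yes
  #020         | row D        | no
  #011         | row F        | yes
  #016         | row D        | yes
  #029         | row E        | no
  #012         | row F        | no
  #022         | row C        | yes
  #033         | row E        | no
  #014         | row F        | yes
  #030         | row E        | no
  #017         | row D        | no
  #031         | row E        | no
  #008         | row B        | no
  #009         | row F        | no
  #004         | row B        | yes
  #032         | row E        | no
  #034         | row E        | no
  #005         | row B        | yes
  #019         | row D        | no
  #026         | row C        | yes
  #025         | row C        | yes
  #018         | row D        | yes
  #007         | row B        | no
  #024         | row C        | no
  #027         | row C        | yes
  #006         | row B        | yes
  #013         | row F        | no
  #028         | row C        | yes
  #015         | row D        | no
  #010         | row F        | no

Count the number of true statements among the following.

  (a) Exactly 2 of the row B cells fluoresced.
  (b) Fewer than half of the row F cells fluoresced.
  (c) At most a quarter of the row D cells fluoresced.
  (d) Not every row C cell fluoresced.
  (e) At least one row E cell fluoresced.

(a) row B: |A| = 5, |A ∩ B| = 3; needs |A ∩ B| = 2 — false.
(b) row F: |A| = 6, |A ∩ B| = 2; needs |A ∩ B| < |A ∖ B| — true.
(c) row D: |A| = 7, |A ∩ B| = 2; needs |A ∩ B| / |A| ≤ 1/4 — false.
(d) row C: |A| = 7, |A ∩ B| = 6; needs A ⊄ B (|A ∖ B| ≥ 1) — true.
(e) row E: |A| = 6, |A ∩ B| = 0; needs A ∩ B ≠ ∅ (|A ∩ B| ≥ 1) — false.

2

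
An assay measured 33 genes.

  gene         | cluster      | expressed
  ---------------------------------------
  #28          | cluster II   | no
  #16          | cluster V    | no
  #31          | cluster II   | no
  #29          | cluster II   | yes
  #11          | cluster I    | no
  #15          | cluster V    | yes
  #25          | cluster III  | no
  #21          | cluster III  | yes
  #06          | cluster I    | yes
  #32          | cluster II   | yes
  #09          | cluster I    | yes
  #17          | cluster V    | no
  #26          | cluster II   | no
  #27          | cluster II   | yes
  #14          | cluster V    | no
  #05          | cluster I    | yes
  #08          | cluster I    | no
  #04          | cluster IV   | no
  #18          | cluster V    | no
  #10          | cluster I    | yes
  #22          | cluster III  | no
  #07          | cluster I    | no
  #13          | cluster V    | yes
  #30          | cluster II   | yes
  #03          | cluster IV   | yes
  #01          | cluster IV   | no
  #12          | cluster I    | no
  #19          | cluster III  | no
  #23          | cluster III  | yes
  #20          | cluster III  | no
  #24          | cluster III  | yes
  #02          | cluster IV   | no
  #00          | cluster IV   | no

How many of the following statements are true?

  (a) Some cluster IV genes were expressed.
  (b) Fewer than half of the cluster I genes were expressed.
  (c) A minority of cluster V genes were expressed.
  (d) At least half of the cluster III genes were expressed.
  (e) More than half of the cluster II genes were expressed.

3

(a) cluster IV: |A| = 5, |A ∩ B| = 1; needs A ∩ B ≠ ∅ (|A ∩ B| ≥ 1) — true.
(b) cluster I: |A| = 8, |A ∩ B| = 4; needs |A ∩ B| < |A ∖ B| — false.
(c) cluster V: |A| = 6, |A ∩ B| = 2; needs |A ∩ B| < |A ∖ B| — true.
(d) cluster III: |A| = 7, |A ∩ B| = 3; needs |A ∩ B| ≥ |A ∖ B| — false.
(e) cluster II: |A| = 7, |A ∩ B| = 4; needs |A ∩ B| > |A ∖ B| — true.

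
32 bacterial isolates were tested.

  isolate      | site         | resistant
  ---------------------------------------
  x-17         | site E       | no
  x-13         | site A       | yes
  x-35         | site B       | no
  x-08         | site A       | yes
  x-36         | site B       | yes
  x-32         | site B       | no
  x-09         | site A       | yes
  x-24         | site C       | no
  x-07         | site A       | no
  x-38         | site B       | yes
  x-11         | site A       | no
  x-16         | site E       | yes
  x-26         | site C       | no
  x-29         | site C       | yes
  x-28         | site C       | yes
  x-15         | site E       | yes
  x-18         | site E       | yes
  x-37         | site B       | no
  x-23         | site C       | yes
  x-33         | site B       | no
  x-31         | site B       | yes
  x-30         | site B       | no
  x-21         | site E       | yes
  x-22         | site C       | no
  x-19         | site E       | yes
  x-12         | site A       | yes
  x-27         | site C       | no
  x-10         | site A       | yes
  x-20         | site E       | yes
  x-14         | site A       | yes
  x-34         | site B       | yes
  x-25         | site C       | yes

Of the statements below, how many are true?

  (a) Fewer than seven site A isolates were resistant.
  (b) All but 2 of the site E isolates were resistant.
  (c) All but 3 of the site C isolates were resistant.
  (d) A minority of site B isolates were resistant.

2

(a) site A: |A| = 8, |A ∩ B| = 6; needs |A ∩ B| < 7 — true.
(b) site E: |A| = 7, |A ∩ B| = 6; needs |A ∖ B| = 2 — false.
(c) site C: |A| = 8, |A ∩ B| = 4; needs |A ∖ B| = 3 — false.
(d) site B: |A| = 9, |A ∩ B| = 4; needs |A ∩ B| < |A ∖ B| — true.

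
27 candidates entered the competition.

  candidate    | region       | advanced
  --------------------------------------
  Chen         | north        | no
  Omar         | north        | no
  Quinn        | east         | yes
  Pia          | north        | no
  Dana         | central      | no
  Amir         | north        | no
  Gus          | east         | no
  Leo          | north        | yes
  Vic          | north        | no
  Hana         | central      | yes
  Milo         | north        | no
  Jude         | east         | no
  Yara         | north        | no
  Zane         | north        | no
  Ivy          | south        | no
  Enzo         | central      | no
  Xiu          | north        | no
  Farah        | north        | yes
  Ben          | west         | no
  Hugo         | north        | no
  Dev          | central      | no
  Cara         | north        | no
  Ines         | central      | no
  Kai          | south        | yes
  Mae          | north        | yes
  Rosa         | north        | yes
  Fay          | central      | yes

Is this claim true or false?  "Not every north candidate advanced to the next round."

The determiner here denotes the relation: A ⊄ B (|A ∖ B| ≥ 1).
|A| = 15, |A ∩ B| = 4, |A ∖ B| = 11.
So the statement is true.

True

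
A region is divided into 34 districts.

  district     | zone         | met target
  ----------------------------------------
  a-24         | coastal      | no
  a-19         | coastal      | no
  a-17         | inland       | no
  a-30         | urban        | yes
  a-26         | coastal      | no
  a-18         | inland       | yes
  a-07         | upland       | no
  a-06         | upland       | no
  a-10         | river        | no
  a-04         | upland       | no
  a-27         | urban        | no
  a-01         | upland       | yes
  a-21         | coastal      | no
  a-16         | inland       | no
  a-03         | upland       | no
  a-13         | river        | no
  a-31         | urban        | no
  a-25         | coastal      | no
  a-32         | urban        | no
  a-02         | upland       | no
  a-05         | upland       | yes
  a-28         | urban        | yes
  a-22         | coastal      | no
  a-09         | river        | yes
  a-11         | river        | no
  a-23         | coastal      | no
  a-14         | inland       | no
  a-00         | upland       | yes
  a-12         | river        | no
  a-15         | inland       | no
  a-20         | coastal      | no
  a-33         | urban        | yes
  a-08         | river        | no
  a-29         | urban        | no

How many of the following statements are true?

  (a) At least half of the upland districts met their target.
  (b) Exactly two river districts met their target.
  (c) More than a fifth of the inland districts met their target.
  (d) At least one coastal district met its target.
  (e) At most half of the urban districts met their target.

(a) upland: |A| = 8, |A ∩ B| = 3; needs |A ∩ B| ≥ |A ∖ B| — false.
(b) river: |A| = 6, |A ∩ B| = 1; needs |A ∩ B| = 2 — false.
(c) inland: |A| = 5, |A ∩ B| = 1; needs |A ∩ B| / |A| > 1/5 — false.
(d) coastal: |A| = 8, |A ∩ B| = 0; needs A ∩ B ≠ ∅ (|A ∩ B| ≥ 1) — false.
(e) urban: |A| = 7, |A ∩ B| = 3; needs |A ∩ B| ≤ |A ∖ B| — true.

1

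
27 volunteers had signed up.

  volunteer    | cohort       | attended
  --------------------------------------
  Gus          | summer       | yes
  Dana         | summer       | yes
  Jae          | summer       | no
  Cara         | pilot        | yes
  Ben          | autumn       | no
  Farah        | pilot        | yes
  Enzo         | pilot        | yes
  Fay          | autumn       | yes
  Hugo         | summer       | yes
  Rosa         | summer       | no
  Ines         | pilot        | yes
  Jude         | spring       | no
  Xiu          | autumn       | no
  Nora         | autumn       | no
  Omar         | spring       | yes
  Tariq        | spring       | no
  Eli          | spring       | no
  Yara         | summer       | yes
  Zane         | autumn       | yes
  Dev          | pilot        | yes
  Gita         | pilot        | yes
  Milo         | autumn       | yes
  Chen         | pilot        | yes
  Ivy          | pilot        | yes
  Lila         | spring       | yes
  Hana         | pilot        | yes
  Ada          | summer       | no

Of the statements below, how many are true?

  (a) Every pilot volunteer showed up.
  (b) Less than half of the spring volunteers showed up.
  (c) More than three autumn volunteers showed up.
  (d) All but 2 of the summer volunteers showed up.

(a) pilot: |A| = 9, |A ∩ B| = 9; needs A ⊆ B, i.e. every element of A is in B (|A ∖ B| = 0) — true.
(b) spring: |A| = 5, |A ∩ B| = 2; needs |A ∩ B| < |A ∖ B| — true.
(c) autumn: |A| = 6, |A ∩ B| = 3; needs |A ∩ B| > 3 — false.
(d) summer: |A| = 7, |A ∩ B| = 4; needs |A ∖ B| = 2 — false.

2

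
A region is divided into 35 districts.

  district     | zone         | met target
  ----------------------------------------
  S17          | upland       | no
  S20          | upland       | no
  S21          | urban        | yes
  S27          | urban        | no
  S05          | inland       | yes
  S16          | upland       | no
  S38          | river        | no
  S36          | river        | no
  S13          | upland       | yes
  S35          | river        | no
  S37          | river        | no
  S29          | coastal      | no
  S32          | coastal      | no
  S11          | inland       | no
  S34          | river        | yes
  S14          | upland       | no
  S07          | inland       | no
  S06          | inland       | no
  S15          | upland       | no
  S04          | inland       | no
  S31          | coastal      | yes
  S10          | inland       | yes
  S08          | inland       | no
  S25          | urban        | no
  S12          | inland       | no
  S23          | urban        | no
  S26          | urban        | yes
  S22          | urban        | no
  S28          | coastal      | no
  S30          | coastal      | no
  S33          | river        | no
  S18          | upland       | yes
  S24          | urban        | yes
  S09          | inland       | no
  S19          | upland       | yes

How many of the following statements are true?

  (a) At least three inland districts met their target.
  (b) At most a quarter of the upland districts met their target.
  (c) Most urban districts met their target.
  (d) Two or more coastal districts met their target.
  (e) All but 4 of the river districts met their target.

0

(a) inland: |A| = 9, |A ∩ B| = 2; needs |A ∩ B| ≥ 3 — false.
(b) upland: |A| = 8, |A ∩ B| = 3; needs |A ∩ B| / |A| ≤ 1/4 — false.
(c) urban: |A| = 7, |A ∩ B| = 3; needs |A ∩ B| > |A ∖ B| — false.
(d) coastal: |A| = 5, |A ∩ B| = 1; needs |A ∩ B| ≥ 2 — false.
(e) river: |A| = 6, |A ∩ B| = 1; needs |A ∖ B| = 4 — false.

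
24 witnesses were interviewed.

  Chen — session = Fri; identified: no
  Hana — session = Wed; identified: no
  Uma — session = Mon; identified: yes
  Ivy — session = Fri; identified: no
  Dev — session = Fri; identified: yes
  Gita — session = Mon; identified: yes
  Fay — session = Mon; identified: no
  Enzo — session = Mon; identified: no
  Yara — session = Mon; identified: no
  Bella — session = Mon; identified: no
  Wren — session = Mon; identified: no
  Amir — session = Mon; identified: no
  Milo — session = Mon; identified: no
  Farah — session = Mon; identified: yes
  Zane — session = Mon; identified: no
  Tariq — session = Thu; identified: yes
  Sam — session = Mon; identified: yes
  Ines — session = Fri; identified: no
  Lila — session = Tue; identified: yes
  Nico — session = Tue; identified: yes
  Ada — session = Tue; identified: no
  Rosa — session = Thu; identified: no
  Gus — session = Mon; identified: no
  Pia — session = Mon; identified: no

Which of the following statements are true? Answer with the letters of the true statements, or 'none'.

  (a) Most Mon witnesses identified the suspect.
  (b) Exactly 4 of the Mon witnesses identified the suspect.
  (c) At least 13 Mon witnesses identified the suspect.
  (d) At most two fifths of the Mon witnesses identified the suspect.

|A| = 14, |A ∩ B| = 4, |A ∖ B| = 10.
(a) |A ∩ B| > |A ∖ B|: fails.
(b) |A ∩ B| = 4: holds.
(c) |A ∩ B| ≥ 13: fails.
(d) |A ∩ B| / |A| ≤ 2/5: holds.

(b), (d)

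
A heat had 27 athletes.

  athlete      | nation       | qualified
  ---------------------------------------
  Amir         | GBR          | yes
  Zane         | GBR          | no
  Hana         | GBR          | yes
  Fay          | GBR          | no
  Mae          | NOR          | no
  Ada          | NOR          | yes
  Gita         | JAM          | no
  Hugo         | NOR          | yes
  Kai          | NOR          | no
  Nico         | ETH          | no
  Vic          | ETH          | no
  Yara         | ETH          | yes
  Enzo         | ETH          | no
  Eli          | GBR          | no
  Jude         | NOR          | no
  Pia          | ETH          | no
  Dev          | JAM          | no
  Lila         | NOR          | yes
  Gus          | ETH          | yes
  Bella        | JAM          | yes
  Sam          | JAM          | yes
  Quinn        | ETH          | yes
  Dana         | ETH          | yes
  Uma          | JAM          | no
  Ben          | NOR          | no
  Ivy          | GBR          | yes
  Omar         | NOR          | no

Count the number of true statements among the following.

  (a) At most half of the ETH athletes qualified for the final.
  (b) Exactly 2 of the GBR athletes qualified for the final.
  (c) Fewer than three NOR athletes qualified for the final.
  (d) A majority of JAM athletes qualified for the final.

1

(a) ETH: |A| = 8, |A ∩ B| = 4; needs |A ∩ B| ≤ |A ∖ B| — true.
(b) GBR: |A| = 6, |A ∩ B| = 3; needs |A ∩ B| = 2 — false.
(c) NOR: |A| = 8, |A ∩ B| = 3; needs |A ∩ B| < 3 — false.
(d) JAM: |A| = 5, |A ∩ B| = 2; needs |A ∩ B| > |A ∖ B| — false.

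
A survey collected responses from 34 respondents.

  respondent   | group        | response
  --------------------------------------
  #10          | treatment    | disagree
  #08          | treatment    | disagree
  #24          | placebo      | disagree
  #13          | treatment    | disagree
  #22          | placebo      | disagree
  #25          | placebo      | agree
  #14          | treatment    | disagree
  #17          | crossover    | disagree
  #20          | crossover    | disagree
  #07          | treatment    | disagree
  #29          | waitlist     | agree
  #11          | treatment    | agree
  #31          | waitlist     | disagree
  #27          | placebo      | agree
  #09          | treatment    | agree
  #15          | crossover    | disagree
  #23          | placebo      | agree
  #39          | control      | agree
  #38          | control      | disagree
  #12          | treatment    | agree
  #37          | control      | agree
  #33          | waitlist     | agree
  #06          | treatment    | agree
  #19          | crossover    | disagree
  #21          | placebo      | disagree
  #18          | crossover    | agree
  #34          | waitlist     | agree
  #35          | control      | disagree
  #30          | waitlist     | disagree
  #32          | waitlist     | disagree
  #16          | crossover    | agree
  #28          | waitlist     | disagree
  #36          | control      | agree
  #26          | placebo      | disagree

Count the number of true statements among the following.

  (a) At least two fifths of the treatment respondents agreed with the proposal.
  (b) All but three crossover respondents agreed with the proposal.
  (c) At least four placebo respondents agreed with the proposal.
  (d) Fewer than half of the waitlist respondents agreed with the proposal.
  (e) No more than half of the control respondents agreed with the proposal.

(a) treatment: |A| = 9, |A ∩ B| = 4; needs |A ∩ B| / |A| ≥ 2/5 — true.
(b) crossover: |A| = 6, |A ∩ B| = 2; needs |A ∖ B| = 3 — false.
(c) placebo: |A| = 7, |A ∩ B| = 3; needs |A ∩ B| ≥ 4 — false.
(d) waitlist: |A| = 7, |A ∩ B| = 3; needs |A ∩ B| < |A ∖ B| — true.
(e) control: |A| = 5, |A ∩ B| = 3; needs |A ∩ B| ≤ |A ∖ B| — false.

2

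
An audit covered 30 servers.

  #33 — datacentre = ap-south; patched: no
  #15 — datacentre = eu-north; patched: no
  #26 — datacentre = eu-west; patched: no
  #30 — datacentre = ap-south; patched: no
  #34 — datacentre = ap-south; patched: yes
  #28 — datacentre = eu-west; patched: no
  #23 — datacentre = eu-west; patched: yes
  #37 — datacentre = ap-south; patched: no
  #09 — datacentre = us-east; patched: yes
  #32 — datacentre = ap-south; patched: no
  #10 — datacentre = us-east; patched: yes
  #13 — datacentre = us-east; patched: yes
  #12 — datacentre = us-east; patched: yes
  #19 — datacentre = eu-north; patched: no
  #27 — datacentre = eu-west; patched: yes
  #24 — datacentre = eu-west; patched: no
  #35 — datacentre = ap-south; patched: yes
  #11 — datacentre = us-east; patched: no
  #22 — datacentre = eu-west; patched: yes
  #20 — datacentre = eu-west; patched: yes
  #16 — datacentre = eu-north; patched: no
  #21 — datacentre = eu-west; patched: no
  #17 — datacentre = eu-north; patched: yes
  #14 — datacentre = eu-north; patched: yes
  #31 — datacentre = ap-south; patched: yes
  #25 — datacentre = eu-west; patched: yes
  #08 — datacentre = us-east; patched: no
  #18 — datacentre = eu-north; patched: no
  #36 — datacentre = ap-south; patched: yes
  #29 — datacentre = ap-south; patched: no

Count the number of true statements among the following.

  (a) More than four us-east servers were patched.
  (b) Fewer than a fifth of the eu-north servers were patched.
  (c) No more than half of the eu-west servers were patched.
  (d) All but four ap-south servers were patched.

(a) us-east: |A| = 6, |A ∩ B| = 4; needs |A ∩ B| > 4 — false.
(b) eu-north: |A| = 6, |A ∩ B| = 2; needs |A ∩ B| / |A| < 1/5 — false.
(c) eu-west: |A| = 9, |A ∩ B| = 5; needs |A ∩ B| ≤ |A ∖ B| — false.
(d) ap-south: |A| = 9, |A ∩ B| = 4; needs |A ∖ B| = 4 — false.

0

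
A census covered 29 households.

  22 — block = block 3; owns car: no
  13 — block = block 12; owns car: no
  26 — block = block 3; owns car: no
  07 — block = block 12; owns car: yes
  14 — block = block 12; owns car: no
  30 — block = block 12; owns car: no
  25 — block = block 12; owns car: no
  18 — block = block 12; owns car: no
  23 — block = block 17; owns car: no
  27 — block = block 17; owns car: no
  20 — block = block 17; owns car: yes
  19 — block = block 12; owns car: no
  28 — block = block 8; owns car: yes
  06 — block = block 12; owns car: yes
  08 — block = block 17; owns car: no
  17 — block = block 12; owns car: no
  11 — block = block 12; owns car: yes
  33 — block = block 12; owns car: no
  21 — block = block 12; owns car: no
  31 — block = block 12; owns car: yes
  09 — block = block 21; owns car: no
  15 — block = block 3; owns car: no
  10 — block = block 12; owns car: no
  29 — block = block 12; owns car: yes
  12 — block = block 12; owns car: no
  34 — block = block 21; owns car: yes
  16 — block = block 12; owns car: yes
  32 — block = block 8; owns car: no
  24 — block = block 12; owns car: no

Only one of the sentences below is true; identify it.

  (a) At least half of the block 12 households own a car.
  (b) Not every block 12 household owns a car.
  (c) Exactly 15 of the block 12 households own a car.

(b)

|A| = 18, |A ∩ B| = 6, |A ∖ B| = 12.
(a) requires |A ∩ B| ≥ |A ∖ B|: false.
(b) requires A ⊄ B (|A ∖ B| ≥ 1): true.
(c) requires |A ∩ B| = 15: false.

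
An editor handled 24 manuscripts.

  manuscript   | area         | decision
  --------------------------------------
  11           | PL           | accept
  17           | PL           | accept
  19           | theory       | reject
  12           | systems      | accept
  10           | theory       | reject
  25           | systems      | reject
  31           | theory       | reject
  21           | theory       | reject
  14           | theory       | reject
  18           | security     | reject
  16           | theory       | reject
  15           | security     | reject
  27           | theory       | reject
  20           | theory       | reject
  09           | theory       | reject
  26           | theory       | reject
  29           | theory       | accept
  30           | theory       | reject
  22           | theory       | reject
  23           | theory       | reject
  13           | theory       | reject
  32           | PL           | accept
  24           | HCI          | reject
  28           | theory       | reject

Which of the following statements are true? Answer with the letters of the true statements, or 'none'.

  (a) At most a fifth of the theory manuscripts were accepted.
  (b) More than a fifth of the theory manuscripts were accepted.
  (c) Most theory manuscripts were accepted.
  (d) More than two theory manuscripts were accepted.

|A| = 16, |A ∩ B| = 1, |A ∖ B| = 15.
(a) |A ∩ B| / |A| ≤ 1/5: holds.
(b) |A ∩ B| / |A| > 1/5: fails.
(c) |A ∩ B| > |A ∖ B|: fails.
(d) |A ∩ B| > 2: fails.

(a)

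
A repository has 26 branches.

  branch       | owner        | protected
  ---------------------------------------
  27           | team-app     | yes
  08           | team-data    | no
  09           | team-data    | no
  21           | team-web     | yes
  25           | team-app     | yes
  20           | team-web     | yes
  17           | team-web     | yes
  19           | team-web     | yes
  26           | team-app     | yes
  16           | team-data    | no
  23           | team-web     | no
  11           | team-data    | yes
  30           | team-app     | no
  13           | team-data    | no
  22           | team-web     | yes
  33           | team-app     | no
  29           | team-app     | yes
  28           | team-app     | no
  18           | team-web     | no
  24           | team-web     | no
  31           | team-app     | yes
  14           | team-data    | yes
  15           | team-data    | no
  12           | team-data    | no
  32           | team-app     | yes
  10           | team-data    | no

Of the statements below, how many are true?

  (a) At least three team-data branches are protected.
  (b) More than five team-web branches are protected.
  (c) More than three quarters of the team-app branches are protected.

(a) team-data: |A| = 9, |A ∩ B| = 2; needs |A ∩ B| ≥ 3 — false.
(b) team-web: |A| = 8, |A ∩ B| = 5; needs |A ∩ B| > 5 — false.
(c) team-app: |A| = 9, |A ∩ B| = 6; needs |A ∩ B| / |A| > 3/4 — false.

0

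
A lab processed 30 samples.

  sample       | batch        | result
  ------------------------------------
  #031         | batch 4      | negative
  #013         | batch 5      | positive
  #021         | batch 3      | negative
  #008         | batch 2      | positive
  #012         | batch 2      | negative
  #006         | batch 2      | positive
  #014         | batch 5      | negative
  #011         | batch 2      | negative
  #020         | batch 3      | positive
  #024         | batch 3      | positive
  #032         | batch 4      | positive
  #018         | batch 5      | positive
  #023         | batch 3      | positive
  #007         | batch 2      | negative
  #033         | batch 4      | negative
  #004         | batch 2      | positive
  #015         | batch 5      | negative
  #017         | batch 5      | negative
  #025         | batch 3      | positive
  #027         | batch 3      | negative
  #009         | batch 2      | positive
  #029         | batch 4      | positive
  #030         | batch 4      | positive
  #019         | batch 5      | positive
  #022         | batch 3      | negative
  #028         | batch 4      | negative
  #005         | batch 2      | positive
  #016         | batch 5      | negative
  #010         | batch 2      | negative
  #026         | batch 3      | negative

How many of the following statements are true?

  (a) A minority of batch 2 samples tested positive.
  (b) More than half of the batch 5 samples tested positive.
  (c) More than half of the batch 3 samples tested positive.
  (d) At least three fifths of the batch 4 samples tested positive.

0

(a) batch 2: |A| = 9, |A ∩ B| = 5; needs |A ∩ B| < |A ∖ B| — false.
(b) batch 5: |A| = 7, |A ∩ B| = 3; needs |A ∩ B| > |A ∖ B| — false.
(c) batch 3: |A| = 8, |A ∩ B| = 4; needs |A ∩ B| > |A ∖ B| — false.
(d) batch 4: |A| = 6, |A ∩ B| = 3; needs |A ∩ B| / |A| ≥ 3/5 — false.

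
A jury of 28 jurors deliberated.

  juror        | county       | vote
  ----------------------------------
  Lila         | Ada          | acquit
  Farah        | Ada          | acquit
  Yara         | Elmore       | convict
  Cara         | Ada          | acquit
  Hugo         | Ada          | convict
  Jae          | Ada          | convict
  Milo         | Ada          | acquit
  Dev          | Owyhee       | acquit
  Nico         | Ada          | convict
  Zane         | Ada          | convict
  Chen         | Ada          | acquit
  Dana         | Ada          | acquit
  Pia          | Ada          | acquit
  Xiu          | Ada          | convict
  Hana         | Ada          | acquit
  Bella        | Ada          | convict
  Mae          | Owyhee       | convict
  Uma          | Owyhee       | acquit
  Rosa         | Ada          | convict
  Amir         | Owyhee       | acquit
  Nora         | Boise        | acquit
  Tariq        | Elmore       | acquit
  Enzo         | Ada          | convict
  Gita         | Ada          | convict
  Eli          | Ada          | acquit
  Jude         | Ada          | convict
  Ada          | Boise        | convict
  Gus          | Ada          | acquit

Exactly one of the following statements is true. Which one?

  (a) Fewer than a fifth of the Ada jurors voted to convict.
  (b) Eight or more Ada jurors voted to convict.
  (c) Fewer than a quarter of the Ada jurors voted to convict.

|A| = 20, |A ∩ B| = 10, |A ∖ B| = 10.
(a) requires |A ∩ B| / |A| < 1/5: false.
(b) requires |A ∩ B| ≥ 8: true.
(c) requires |A ∩ B| / |A| < 1/4: false.

(b)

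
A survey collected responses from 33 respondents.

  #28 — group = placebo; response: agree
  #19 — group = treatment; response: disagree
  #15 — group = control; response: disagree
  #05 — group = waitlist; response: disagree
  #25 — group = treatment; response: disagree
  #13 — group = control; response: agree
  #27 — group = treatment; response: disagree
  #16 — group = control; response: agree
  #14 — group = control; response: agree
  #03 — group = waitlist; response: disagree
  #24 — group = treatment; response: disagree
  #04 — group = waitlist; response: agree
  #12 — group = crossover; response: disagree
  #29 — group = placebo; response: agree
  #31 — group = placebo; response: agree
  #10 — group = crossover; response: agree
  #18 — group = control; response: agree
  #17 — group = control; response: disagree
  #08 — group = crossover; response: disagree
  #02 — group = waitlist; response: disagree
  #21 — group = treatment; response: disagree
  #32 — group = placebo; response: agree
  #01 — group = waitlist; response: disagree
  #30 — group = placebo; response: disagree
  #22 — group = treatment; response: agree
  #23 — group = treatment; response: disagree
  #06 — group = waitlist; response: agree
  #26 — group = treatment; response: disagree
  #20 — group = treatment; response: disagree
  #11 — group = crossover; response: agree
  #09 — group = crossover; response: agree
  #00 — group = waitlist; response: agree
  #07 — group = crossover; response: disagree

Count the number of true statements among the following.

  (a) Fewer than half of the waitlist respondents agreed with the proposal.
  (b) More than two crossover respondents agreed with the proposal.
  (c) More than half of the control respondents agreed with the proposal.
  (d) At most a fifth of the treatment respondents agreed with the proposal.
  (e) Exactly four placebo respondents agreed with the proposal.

(a) waitlist: |A| = 7, |A ∩ B| = 3; needs |A ∩ B| < |A ∖ B| — true.
(b) crossover: |A| = 6, |A ∩ B| = 3; needs |A ∩ B| > 2 — true.
(c) control: |A| = 6, |A ∩ B| = 4; needs |A ∩ B| > |A ∖ B| — true.
(d) treatment: |A| = 9, |A ∩ B| = 1; needs |A ∩ B| / |A| ≤ 1/5 — true.
(e) placebo: |A| = 5, |A ∩ B| = 4; needs |A ∩ B| = 4 — true.

5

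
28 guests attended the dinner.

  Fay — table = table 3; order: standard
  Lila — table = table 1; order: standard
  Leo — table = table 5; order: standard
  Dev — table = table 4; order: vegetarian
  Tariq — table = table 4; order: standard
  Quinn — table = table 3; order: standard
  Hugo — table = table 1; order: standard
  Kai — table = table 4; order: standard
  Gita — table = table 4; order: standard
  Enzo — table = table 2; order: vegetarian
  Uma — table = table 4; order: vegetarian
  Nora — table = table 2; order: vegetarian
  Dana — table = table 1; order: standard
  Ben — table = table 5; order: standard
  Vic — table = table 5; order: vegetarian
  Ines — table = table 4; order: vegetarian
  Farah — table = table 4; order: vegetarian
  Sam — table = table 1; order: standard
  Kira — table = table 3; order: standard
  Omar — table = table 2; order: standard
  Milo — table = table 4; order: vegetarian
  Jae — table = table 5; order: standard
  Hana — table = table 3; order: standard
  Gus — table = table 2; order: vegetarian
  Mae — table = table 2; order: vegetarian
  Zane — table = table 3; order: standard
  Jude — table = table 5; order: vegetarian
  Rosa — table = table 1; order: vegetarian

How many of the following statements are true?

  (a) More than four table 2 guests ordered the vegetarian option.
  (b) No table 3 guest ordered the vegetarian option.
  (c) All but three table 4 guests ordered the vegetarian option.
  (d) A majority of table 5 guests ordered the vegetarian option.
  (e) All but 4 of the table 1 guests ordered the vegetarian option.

3

(a) table 2: |A| = 5, |A ∩ B| = 4; needs |A ∩ B| > 4 — false.
(b) table 3: |A| = 5, |A ∩ B| = 0; needs A ∩ B = ∅ (|A ∩ B| = 0) — true.
(c) table 4: |A| = 8, |A ∩ B| = 5; needs |A ∖ B| = 3 — true.
(d) table 5: |A| = 5, |A ∩ B| = 2; needs |A ∩ B| > |A ∖ B| — false.
(e) table 1: |A| = 5, |A ∩ B| = 1; needs |A ∖ B| = 4 — true.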